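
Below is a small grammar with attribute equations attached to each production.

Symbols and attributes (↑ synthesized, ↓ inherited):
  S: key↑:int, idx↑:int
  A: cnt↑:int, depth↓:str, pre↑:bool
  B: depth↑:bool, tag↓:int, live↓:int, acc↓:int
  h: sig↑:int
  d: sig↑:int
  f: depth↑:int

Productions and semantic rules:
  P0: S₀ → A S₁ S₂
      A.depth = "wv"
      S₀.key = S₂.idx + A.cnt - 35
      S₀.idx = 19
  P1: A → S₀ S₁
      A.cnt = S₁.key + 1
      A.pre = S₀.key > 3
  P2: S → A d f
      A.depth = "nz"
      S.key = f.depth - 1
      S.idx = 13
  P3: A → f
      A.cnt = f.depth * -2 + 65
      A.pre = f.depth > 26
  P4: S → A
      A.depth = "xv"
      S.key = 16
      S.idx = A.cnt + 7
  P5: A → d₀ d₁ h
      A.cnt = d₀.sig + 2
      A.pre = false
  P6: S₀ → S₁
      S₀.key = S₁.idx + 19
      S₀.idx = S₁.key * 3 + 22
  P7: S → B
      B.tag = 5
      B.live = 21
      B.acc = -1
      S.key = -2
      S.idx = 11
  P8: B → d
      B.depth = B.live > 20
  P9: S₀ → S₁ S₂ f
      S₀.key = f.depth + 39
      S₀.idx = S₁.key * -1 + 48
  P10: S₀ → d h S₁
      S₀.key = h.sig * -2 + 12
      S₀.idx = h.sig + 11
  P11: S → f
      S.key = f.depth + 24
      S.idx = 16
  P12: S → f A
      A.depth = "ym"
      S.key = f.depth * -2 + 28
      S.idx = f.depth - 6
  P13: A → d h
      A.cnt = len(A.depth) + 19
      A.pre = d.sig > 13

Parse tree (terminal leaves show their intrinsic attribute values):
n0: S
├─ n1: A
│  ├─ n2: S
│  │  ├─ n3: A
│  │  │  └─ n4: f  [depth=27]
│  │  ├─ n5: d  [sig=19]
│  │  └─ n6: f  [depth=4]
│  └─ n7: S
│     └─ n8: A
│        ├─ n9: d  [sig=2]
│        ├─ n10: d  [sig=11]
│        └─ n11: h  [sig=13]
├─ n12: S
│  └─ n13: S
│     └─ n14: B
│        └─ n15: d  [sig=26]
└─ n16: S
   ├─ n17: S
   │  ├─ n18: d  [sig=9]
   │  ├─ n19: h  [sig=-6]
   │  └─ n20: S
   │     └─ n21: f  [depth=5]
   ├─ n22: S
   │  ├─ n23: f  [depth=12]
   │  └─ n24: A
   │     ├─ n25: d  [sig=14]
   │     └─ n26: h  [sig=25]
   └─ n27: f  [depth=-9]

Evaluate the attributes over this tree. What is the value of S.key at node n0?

6

1. n1.depth = "wv"  ["wv"]
2. n3.depth = "nz"  ["nz"]
3. n4.depth = 27  [terminal]
4. n3.cnt = 11  [f.depth * -2 + 65]
5. n3.pre = true  [f.depth > 26]
6. n5.sig = 19  [terminal]
7. n6.depth = 4  [terminal]
8. n2.key = 3  [f.depth - 1]
9. n2.idx = 13  [13]
10. n8.depth = "xv"  ["xv"]
11. n9.sig = 2  [terminal]
12. n10.sig = 11  [terminal]
13. n11.sig = 13  [terminal]
14. n8.cnt = 4  [d₀.sig + 2]
15. n8.pre = false  [false]
16. n7.key = 16  [16]
17. n7.idx = 11  [A.cnt + 7]
18. n1.cnt = 17  [S₁.key + 1]
19. n1.pre = false  [S₀.key > 3]
20. n14.tag = 5  [5]
21. n14.live = 21  [21]
22. n14.acc = -1  [-1]
23. n15.sig = 26  [terminal]
24. n14.depth = true  [B.live > 20]
25. n13.key = -2  [-2]
26. n13.idx = 11  [11]
27. n12.key = 30  [S₁.idx + 19]
28. n12.idx = 16  [S₁.key * 3 + 22]
29. n18.sig = 9  [terminal]
30. n19.sig = -6  [terminal]
31. n21.depth = 5  [terminal]
32. n20.key = 29  [f.depth + 24]
33. n20.idx = 16  [16]
34. n17.key = 24  [h.sig * -2 + 12]
35. n17.idx = 5  [h.sig + 11]
36. n23.depth = 12  [terminal]
37. n24.depth = "ym"  ["ym"]
38. n25.sig = 14  [terminal]
39. n26.sig = 25  [terminal]
40. n24.cnt = 21  [len(A.depth) + 19]
41. n24.pre = true  [d.sig > 13]
42. n22.key = 4  [f.depth * -2 + 28]
43. n22.idx = 6  [f.depth - 6]
44. n27.depth = -9  [terminal]
45. n16.key = 30  [f.depth + 39]
46. n16.idx = 24  [S₁.key * -1 + 48]
47. n0.key = 6  [S₂.idx + A.cnt - 35]
48. n0.idx = 19  [19]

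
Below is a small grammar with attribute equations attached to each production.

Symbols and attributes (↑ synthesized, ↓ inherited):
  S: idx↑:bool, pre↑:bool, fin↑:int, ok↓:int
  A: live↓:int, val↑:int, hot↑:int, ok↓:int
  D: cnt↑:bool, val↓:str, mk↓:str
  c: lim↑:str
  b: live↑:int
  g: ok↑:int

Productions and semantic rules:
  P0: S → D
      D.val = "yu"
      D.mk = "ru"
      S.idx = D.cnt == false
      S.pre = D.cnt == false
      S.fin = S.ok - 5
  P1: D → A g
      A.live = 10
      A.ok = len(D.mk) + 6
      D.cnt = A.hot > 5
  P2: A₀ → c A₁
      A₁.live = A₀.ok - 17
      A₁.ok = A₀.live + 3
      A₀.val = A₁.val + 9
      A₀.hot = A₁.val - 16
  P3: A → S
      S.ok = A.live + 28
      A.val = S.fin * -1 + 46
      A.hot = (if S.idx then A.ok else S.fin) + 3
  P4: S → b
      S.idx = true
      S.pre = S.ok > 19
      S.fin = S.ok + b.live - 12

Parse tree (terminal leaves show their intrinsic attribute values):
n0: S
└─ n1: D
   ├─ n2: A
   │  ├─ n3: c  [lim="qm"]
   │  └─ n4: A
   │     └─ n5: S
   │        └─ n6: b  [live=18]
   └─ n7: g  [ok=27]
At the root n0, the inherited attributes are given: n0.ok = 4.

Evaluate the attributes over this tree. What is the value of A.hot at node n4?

16

1. n0.ok = 4  [given at root]
2. n1.val = "yu"  ["yu"]
3. n1.mk = "ru"  ["ru"]
4. n2.live = 10  [10]
5. n2.ok = 8  [len(D.mk) + 6]
6. n3.lim = "qm"  [terminal]
7. n4.live = -9  [A₀.ok - 17]
8. n4.ok = 13  [A₀.live + 3]
9. n5.ok = 19  [A.live + 28]
10. n6.live = 18  [terminal]
11. n5.idx = true  [true]
12. n5.pre = false  [S.ok > 19]
13. n5.fin = 25  [S.ok + b.live - 12]
14. n4.val = 21  [S.fin * -1 + 46]
15. n4.hot = 16  [(if S.idx then A.ok else S.fin) + 3]
16. n2.val = 30  [A₁.val + 9]
17. n2.hot = 5  [A₁.val - 16]
18. n7.ok = 27  [terminal]
19. n1.cnt = false  [A.hot > 5]
20. n0.idx = true  [D.cnt == false]
21. n0.pre = true  [D.cnt == false]
22. n0.fin = -1  [S.ok - 5]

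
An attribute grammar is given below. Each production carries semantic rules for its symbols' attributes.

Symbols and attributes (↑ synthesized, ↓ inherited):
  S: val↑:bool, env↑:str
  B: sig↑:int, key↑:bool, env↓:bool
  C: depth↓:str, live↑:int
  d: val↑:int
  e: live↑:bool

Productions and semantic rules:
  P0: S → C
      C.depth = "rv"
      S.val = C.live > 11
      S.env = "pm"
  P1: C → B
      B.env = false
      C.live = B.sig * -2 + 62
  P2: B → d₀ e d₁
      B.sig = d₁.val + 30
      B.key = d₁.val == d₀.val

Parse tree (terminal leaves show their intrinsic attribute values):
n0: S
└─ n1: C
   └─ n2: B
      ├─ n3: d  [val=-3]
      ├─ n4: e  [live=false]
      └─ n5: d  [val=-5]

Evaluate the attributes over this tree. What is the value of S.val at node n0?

1. n1.depth = "rv"  ["rv"]
2. n2.env = false  [false]
3. n3.val = -3  [terminal]
4. n4.live = false  [terminal]
5. n5.val = -5  [terminal]
6. n2.sig = 25  [d₁.val + 30]
7. n2.key = false  [d₁.val == d₀.val]
8. n1.live = 12  [B.sig * -2 + 62]
9. n0.val = true  [C.live > 11]
10. n0.env = "pm"  ["pm"]

true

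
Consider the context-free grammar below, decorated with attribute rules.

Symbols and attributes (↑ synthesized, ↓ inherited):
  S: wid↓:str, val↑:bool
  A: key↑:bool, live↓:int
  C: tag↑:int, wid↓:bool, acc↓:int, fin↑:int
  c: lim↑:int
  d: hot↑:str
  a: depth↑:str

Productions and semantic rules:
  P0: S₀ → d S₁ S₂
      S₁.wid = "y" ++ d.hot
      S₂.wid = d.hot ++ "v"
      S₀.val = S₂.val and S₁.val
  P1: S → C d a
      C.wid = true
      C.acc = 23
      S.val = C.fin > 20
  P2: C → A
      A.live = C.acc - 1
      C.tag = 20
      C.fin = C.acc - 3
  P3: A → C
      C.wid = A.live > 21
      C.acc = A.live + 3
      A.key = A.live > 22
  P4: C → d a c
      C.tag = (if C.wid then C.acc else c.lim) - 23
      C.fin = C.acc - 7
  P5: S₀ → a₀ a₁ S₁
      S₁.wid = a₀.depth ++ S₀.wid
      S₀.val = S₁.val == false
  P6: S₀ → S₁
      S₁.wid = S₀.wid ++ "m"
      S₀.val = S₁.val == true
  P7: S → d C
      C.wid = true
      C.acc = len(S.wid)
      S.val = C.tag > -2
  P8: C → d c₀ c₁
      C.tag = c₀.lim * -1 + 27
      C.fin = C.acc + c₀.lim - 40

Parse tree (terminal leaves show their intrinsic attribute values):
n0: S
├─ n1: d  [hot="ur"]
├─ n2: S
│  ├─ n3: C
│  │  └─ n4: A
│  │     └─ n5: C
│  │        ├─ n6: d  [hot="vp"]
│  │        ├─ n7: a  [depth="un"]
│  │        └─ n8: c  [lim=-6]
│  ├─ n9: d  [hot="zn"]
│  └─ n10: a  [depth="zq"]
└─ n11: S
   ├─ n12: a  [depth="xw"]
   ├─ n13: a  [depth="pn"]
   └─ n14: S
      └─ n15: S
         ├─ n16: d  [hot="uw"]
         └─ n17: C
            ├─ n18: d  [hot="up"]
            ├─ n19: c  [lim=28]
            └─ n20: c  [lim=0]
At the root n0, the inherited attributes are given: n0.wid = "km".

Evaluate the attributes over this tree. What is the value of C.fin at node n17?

1. n0.wid = "km"  [given at root]
2. n1.hot = "ur"  [terminal]
3. n2.wid = "yur"  ["y" ++ d.hot]
4. n3.wid = true  [true]
5. n3.acc = 23  [23]
6. n4.live = 22  [C.acc - 1]
7. n5.wid = true  [A.live > 21]
8. n5.acc = 25  [A.live + 3]
9. n6.hot = "vp"  [terminal]
10. n7.depth = "un"  [terminal]
11. n8.lim = -6  [terminal]
12. n5.tag = 2  [(if C.wid then C.acc else c.lim) - 23]
13. n5.fin = 18  [C.acc - 7]
14. n4.key = false  [A.live > 22]
15. n3.tag = 20  [20]
16. n3.fin = 20  [C.acc - 3]
17. n9.hot = "zn"  [terminal]
18. n10.depth = "zq"  [terminal]
19. n2.val = false  [C.fin > 20]
20. n11.wid = "urv"  [d.hot ++ "v"]
21. n12.depth = "xw"  [terminal]
22. n13.depth = "pn"  [terminal]
23. n14.wid = "xwurv"  [a₀.depth ++ S₀.wid]
24. n15.wid = "xwurvm"  [S₀.wid ++ "m"]
25. n16.hot = "uw"  [terminal]
26. n17.wid = true  [true]
27. n17.acc = 6  [len(S.wid)]
28. n18.hot = "up"  [terminal]
29. n19.lim = 28  [terminal]
30. n20.lim = 0  [terminal]
31. n17.tag = -1  [c₀.lim * -1 + 27]
32. n17.fin = -6  [C.acc + c₀.lim - 40]
33. n15.val = true  [C.tag > -2]
34. n14.val = true  [S₁.val == true]
35. n11.val = false  [S₁.val == false]
36. n0.val = false  [S₂.val and S₁.val]

-6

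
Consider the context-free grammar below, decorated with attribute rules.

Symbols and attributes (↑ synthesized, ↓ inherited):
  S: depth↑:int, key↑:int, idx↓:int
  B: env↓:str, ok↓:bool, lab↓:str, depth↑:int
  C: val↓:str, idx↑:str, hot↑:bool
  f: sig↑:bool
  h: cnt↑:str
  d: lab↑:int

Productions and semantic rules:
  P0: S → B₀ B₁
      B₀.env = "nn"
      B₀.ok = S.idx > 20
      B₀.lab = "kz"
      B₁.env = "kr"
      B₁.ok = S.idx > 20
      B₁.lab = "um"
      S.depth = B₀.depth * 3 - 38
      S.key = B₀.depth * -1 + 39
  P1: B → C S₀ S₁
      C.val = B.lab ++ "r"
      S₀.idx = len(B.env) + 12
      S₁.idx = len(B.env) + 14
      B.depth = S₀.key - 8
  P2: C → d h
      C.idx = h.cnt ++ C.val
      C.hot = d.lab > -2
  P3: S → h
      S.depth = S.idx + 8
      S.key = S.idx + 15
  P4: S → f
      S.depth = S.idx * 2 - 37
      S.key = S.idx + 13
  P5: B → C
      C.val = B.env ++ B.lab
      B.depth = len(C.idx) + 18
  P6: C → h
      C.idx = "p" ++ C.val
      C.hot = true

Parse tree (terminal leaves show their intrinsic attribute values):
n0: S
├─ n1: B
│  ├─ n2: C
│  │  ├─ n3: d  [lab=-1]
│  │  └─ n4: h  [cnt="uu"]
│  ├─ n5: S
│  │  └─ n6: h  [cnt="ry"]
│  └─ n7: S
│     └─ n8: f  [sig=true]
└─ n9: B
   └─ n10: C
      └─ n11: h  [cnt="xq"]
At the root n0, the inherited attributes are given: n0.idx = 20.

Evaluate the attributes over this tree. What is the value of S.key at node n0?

18

1. n0.idx = 20  [given at root]
2. n1.env = "nn"  ["nn"]
3. n1.ok = false  [S.idx > 20]
4. n1.lab = "kz"  ["kz"]
5. n2.val = "kzr"  [B.lab ++ "r"]
6. n3.lab = -1  [terminal]
7. n4.cnt = "uu"  [terminal]
8. n2.idx = "uukzr"  [h.cnt ++ C.val]
9. n2.hot = true  [d.lab > -2]
10. n5.idx = 14  [len(B.env) + 12]
11. n6.cnt = "ry"  [terminal]
12. n5.depth = 22  [S.idx + 8]
13. n5.key = 29  [S.idx + 15]
14. n7.idx = 16  [len(B.env) + 14]
15. n8.sig = true  [terminal]
16. n7.depth = -5  [S.idx * 2 - 37]
17. n7.key = 29  [S.idx + 13]
18. n1.depth = 21  [S₀.key - 8]
19. n9.env = "kr"  ["kr"]
20. n9.ok = false  [S.idx > 20]
21. n9.lab = "um"  ["um"]
22. n10.val = "krum"  [B.env ++ B.lab]
23. n11.cnt = "xq"  [terminal]
24. n10.idx = "pkrum"  ["p" ++ C.val]
25. n10.hot = true  [true]
26. n9.depth = 23  [len(C.idx) + 18]
27. n0.depth = 25  [B₀.depth * 3 - 38]
28. n0.key = 18  [B₀.depth * -1 + 39]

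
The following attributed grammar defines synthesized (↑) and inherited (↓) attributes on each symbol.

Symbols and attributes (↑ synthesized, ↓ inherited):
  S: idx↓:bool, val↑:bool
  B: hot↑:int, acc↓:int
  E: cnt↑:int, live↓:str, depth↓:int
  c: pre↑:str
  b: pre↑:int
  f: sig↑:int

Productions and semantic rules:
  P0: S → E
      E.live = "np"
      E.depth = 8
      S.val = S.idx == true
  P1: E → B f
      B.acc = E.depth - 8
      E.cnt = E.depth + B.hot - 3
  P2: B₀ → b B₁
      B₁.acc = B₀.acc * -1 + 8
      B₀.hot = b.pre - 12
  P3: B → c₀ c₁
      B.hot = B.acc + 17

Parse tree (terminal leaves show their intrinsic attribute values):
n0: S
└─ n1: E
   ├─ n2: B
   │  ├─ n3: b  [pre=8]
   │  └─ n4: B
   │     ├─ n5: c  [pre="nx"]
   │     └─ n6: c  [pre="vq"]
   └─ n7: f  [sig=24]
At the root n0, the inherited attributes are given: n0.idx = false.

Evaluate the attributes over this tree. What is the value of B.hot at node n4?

25

1. n0.idx = false  [given at root]
2. n1.live = "np"  ["np"]
3. n1.depth = 8  [8]
4. n2.acc = 0  [E.depth - 8]
5. n3.pre = 8  [terminal]
6. n4.acc = 8  [B₀.acc * -1 + 8]
7. n5.pre = "nx"  [terminal]
8. n6.pre = "vq"  [terminal]
9. n4.hot = 25  [B.acc + 17]
10. n2.hot = -4  [b.pre - 12]
11. n7.sig = 24  [terminal]
12. n1.cnt = 1  [E.depth + B.hot - 3]
13. n0.val = false  [S.idx == true]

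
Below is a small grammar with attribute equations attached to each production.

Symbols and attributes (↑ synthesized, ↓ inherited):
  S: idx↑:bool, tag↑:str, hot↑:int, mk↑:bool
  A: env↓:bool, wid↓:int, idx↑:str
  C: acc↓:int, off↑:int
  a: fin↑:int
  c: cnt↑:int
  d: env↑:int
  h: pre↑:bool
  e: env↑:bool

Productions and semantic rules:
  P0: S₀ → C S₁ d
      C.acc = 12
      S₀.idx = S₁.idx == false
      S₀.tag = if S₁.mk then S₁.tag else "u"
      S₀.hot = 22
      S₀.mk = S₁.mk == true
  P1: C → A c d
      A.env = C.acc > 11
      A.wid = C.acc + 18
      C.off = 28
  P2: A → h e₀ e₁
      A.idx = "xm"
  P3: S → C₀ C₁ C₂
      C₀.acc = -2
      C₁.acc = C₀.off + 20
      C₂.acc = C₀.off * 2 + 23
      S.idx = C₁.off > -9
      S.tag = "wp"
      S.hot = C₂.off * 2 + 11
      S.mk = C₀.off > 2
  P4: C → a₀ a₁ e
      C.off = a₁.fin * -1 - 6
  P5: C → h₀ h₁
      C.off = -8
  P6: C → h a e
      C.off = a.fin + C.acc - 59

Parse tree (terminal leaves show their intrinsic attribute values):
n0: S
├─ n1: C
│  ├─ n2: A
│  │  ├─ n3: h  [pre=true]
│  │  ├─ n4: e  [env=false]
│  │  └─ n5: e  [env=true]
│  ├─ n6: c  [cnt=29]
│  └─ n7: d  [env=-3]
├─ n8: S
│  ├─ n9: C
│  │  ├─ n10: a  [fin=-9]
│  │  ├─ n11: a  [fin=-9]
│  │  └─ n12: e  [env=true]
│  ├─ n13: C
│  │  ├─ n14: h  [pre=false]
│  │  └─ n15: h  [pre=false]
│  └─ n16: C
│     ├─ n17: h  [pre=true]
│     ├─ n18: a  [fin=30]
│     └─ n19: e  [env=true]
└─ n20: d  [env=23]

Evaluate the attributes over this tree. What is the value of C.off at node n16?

1. n1.acc = 12  [12]
2. n2.env = true  [C.acc > 11]
3. n2.wid = 30  [C.acc + 18]
4. n3.pre = true  [terminal]
5. n4.env = false  [terminal]
6. n5.env = true  [terminal]
7. n2.idx = "xm"  ["xm"]
8. n6.cnt = 29  [terminal]
9. n7.env = -3  [terminal]
10. n1.off = 28  [28]
11. n9.acc = -2  [-2]
12. n10.fin = -9  [terminal]
13. n11.fin = -9  [terminal]
14. n12.env = true  [terminal]
15. n9.off = 3  [a₁.fin * -1 - 6]
16. n13.acc = 23  [C₀.off + 20]
17. n14.pre = false  [terminal]
18. n15.pre = false  [terminal]
19. n13.off = -8  [-8]
20. n16.acc = 29  [C₀.off * 2 + 23]
21. n17.pre = true  [terminal]
22. n18.fin = 30  [terminal]
23. n19.env = true  [terminal]
24. n16.off = 0  [a.fin + C.acc - 59]
25. n8.idx = true  [C₁.off > -9]
26. n8.tag = "wp"  ["wp"]
27. n8.hot = 11  [C₂.off * 2 + 11]
28. n8.mk = true  [C₀.off > 2]
29. n20.env = 23  [terminal]
30. n0.idx = false  [S₁.idx == false]
31. n0.tag = "wp"  [if S₁.mk then S₁.tag else "u"]
32. n0.hot = 22  [22]
33. n0.mk = true  [S₁.mk == true]

0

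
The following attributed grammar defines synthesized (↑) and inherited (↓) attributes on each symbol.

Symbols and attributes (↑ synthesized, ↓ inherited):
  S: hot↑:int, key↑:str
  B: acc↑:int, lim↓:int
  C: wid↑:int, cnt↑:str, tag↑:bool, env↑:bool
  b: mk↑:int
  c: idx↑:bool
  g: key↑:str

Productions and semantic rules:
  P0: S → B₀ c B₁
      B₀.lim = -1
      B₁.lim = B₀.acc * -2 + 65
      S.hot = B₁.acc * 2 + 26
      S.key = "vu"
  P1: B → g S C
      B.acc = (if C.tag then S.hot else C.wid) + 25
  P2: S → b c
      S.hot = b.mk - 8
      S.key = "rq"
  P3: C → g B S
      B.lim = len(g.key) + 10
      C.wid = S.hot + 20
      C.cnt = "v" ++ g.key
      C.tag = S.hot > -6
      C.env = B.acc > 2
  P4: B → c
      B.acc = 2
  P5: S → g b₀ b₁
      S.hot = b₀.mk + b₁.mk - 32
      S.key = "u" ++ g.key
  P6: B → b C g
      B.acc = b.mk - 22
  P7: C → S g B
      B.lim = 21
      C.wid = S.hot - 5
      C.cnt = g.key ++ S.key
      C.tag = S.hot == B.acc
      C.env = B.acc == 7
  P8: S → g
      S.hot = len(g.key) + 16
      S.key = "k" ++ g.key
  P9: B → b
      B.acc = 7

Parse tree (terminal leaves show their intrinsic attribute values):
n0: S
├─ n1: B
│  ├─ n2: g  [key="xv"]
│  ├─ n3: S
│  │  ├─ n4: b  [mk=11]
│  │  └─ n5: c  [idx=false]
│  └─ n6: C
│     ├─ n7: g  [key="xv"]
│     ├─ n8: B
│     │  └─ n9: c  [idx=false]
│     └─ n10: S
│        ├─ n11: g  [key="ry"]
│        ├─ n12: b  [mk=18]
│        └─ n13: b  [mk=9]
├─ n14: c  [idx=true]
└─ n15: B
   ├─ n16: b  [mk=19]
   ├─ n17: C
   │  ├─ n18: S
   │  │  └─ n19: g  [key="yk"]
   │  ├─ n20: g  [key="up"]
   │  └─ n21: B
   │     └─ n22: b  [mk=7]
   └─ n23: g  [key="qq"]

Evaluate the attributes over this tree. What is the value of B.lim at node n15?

9

1. n1.lim = -1  [-1]
2. n2.key = "xv"  [terminal]
3. n4.mk = 11  [terminal]
4. n5.idx = false  [terminal]
5. n3.hot = 3  [b.mk - 8]
6. n3.key = "rq"  ["rq"]
7. n7.key = "xv"  [terminal]
8. n8.lim = 12  [len(g.key) + 10]
9. n9.idx = false  [terminal]
10. n8.acc = 2  [2]
11. n11.key = "ry"  [terminal]
12. n12.mk = 18  [terminal]
13. n13.mk = 9  [terminal]
14. n10.hot = -5  [b₀.mk + b₁.mk - 32]
15. n10.key = "ury"  ["u" ++ g.key]
16. n6.wid = 15  [S.hot + 20]
17. n6.cnt = "vxv"  ["v" ++ g.key]
18. n6.tag = true  [S.hot > -6]
19. n6.env = false  [B.acc > 2]
20. n1.acc = 28  [(if C.tag then S.hot else C.wid) + 25]
21. n14.idx = true  [terminal]
22. n15.lim = 9  [B₀.acc * -2 + 65]
23. n16.mk = 19  [terminal]
24. n19.key = "yk"  [terminal]
25. n18.hot = 18  [len(g.key) + 16]
26. n18.key = "kyk"  ["k" ++ g.key]
27. n20.key = "up"  [terminal]
28. n21.lim = 21  [21]
29. n22.mk = 7  [terminal]
30. n21.acc = 7  [7]
31. n17.wid = 13  [S.hot - 5]
32. n17.cnt = "upkyk"  [g.key ++ S.key]
33. n17.tag = false  [S.hot == B.acc]
34. n17.env = true  [B.acc == 7]
35. n23.key = "qq"  [terminal]
36. n15.acc = -3  [b.mk - 22]
37. n0.hot = 20  [B₁.acc * 2 + 26]
38. n0.key = "vu"  ["vu"]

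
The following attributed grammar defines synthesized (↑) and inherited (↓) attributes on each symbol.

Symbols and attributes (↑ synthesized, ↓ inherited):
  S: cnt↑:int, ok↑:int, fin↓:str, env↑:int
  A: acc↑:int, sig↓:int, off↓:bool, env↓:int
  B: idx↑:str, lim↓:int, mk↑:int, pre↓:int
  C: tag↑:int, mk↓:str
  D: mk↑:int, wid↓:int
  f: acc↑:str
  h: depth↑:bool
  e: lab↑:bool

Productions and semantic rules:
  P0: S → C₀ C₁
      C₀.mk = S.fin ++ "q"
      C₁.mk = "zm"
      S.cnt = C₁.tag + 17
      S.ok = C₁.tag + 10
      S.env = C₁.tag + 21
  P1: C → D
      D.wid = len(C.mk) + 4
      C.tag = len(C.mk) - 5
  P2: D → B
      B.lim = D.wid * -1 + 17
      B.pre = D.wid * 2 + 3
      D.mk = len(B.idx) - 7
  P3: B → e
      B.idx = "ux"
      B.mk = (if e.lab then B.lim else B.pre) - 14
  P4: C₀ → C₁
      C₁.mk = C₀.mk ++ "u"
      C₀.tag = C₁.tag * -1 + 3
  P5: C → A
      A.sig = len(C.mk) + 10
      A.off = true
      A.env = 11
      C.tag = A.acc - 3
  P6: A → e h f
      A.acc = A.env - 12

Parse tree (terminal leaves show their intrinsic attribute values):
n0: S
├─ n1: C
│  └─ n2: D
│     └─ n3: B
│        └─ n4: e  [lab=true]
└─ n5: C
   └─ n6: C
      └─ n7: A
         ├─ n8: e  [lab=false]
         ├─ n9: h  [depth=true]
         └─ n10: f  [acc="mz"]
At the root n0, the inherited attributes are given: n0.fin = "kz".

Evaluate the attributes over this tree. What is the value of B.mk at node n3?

-4

1. n0.fin = "kz"  [given at root]
2. n1.mk = "kzq"  [S.fin ++ "q"]
3. n2.wid = 7  [len(C.mk) + 4]
4. n3.lim = 10  [D.wid * -1 + 17]
5. n3.pre = 17  [D.wid * 2 + 3]
6. n4.lab = true  [terminal]
7. n3.idx = "ux"  ["ux"]
8. n3.mk = -4  [(if e.lab then B.lim else B.pre) - 14]
9. n2.mk = -5  [len(B.idx) - 7]
10. n1.tag = -2  [len(C.mk) - 5]
11. n5.mk = "zm"  ["zm"]
12. n6.mk = "zmu"  [C₀.mk ++ "u"]
13. n7.sig = 13  [len(C.mk) + 10]
14. n7.off = true  [true]
15. n7.env = 11  [11]
16. n8.lab = false  [terminal]
17. n9.depth = true  [terminal]
18. n10.acc = "mz"  [terminal]
19. n7.acc = -1  [A.env - 12]
20. n6.tag = -4  [A.acc - 3]
21. n5.tag = 7  [C₁.tag * -1 + 3]
22. n0.cnt = 24  [C₁.tag + 17]
23. n0.ok = 17  [C₁.tag + 10]
24. n0.env = 28  [C₁.tag + 21]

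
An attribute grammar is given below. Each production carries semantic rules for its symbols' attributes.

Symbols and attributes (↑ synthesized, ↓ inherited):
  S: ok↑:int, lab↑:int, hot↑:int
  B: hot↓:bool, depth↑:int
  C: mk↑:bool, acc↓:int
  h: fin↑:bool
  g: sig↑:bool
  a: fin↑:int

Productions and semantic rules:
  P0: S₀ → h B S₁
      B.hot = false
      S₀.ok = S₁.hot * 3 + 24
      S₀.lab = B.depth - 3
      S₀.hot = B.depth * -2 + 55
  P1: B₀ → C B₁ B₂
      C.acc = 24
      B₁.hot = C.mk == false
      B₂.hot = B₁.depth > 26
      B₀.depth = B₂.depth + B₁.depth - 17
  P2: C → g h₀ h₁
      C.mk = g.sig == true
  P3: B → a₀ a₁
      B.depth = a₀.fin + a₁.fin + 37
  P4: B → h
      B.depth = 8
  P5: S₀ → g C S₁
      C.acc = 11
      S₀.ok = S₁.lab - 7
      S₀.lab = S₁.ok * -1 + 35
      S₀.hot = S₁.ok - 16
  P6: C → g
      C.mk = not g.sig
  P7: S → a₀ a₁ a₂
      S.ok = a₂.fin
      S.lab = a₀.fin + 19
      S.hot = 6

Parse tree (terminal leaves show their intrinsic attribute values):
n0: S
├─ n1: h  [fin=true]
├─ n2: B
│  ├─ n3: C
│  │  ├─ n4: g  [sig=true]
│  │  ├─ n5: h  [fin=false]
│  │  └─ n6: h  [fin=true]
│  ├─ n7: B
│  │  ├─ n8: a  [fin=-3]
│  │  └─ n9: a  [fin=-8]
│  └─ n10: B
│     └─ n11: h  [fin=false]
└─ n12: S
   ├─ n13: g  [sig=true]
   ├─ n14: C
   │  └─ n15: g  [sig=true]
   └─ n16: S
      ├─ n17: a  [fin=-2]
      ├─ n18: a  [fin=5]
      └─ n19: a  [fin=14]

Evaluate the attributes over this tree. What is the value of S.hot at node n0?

1. n1.fin = true  [terminal]
2. n2.hot = false  [false]
3. n3.acc = 24  [24]
4. n4.sig = true  [terminal]
5. n5.fin = false  [terminal]
6. n6.fin = true  [terminal]
7. n3.mk = true  [g.sig == true]
8. n7.hot = false  [C.mk == false]
9. n8.fin = -3  [terminal]
10. n9.fin = -8  [terminal]
11. n7.depth = 26  [a₀.fin + a₁.fin + 37]
12. n10.hot = false  [B₁.depth > 26]
13. n11.fin = false  [terminal]
14. n10.depth = 8  [8]
15. n2.depth = 17  [B₂.depth + B₁.depth - 17]
16. n13.sig = true  [terminal]
17. n14.acc = 11  [11]
18. n15.sig = true  [terminal]
19. n14.mk = false  [not g.sig]
20. n17.fin = -2  [terminal]
21. n18.fin = 5  [terminal]
22. n19.fin = 14  [terminal]
23. n16.ok = 14  [a₂.fin]
24. n16.lab = 17  [a₀.fin + 19]
25. n16.hot = 6  [6]
26. n12.ok = 10  [S₁.lab - 7]
27. n12.lab = 21  [S₁.ok * -1 + 35]
28. n12.hot = -2  [S₁.ok - 16]
29. n0.ok = 18  [S₁.hot * 3 + 24]
30. n0.lab = 14  [B.depth - 3]
31. n0.hot = 21  [B.depth * -2 + 55]

21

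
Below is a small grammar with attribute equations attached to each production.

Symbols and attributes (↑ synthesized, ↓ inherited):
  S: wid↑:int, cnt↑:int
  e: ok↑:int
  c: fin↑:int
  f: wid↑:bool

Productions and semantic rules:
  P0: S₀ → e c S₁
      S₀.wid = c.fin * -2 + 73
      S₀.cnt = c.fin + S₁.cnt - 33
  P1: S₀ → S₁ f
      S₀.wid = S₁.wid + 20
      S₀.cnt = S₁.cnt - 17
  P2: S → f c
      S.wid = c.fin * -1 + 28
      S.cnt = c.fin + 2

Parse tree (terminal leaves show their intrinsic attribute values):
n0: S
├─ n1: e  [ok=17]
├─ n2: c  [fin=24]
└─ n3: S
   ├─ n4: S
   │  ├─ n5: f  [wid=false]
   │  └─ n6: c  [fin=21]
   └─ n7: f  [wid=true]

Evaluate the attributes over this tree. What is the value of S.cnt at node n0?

1. n1.ok = 17  [terminal]
2. n2.fin = 24  [terminal]
3. n5.wid = false  [terminal]
4. n6.fin = 21  [terminal]
5. n4.wid = 7  [c.fin * -1 + 28]
6. n4.cnt = 23  [c.fin + 2]
7. n7.wid = true  [terminal]
8. n3.wid = 27  [S₁.wid + 20]
9. n3.cnt = 6  [S₁.cnt - 17]
10. n0.wid = 25  [c.fin * -2 + 73]
11. n0.cnt = -3  [c.fin + S₁.cnt - 33]

-3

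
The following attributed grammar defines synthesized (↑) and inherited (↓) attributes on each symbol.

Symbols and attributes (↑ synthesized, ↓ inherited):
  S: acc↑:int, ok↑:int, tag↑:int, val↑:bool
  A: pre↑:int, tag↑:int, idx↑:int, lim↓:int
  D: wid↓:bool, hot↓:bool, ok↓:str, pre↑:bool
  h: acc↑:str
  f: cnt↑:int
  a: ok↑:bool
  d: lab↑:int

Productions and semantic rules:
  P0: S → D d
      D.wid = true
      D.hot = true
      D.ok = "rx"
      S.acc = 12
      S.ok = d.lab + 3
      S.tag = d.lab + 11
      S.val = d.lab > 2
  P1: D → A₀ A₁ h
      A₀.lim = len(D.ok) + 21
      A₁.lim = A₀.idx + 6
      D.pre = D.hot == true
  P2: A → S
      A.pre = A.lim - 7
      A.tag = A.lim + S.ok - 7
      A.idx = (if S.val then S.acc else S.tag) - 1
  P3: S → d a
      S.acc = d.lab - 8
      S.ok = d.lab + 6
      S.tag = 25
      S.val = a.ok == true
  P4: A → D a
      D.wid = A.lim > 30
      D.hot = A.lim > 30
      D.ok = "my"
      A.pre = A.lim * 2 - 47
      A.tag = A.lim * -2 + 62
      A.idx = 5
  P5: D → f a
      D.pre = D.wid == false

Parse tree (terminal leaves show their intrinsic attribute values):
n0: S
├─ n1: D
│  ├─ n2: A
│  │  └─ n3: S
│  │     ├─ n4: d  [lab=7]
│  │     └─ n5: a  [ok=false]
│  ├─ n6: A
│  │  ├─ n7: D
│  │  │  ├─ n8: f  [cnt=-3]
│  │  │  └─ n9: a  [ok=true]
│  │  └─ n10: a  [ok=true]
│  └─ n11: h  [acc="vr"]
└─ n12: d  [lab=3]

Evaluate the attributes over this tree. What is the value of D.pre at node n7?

1. n1.wid = true  [true]
2. n1.hot = true  [true]
3. n1.ok = "rx"  ["rx"]
4. n2.lim = 23  [len(D.ok) + 21]
5. n4.lab = 7  [terminal]
6. n5.ok = false  [terminal]
7. n3.acc = -1  [d.lab - 8]
8. n3.ok = 13  [d.lab + 6]
9. n3.tag = 25  [25]
10. n3.val = false  [a.ok == true]
11. n2.pre = 16  [A.lim - 7]
12. n2.tag = 29  [A.lim + S.ok - 7]
13. n2.idx = 24  [(if S.val then S.acc else S.tag) - 1]
14. n6.lim = 30  [A₀.idx + 6]
15. n7.wid = false  [A.lim > 30]
16. n7.hot = false  [A.lim > 30]
17. n7.ok = "my"  ["my"]
18. n8.cnt = -3  [terminal]
19. n9.ok = true  [terminal]
20. n7.pre = true  [D.wid == false]
21. n10.ok = true  [terminal]
22. n6.pre = 13  [A.lim * 2 - 47]
23. n6.tag = 2  [A.lim * -2 + 62]
24. n6.idx = 5  [5]
25. n11.acc = "vr"  [terminal]
26. n1.pre = true  [D.hot == true]
27. n12.lab = 3  [terminal]
28. n0.acc = 12  [12]
29. n0.ok = 6  [d.lab + 3]
30. n0.tag = 14  [d.lab + 11]
31. n0.val = true  [d.lab > 2]

true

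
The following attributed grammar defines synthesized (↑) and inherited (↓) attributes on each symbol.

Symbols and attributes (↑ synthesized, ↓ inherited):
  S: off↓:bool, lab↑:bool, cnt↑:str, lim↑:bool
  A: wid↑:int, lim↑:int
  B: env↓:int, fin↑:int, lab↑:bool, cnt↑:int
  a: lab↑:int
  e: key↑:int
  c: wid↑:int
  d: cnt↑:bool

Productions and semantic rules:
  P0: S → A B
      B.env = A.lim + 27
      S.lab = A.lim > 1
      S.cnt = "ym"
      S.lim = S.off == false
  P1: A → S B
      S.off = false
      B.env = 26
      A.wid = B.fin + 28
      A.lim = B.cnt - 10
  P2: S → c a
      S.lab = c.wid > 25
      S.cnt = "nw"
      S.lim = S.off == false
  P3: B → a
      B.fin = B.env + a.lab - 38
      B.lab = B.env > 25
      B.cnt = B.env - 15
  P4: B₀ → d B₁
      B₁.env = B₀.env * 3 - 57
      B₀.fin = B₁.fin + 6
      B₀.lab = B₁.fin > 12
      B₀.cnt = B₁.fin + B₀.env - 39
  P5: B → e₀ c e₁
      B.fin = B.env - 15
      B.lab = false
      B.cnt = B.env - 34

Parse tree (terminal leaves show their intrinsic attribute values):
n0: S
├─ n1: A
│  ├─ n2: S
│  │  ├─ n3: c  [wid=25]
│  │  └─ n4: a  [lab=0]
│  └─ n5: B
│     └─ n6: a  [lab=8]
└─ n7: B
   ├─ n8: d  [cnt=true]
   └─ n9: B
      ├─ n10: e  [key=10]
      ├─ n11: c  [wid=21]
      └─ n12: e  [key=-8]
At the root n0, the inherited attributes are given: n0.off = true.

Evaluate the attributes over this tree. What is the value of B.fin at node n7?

18

1. n0.off = true  [given at root]
2. n2.off = false  [false]
3. n3.wid = 25  [terminal]
4. n4.lab = 0  [terminal]
5. n2.lab = false  [c.wid > 25]
6. n2.cnt = "nw"  ["nw"]
7. n2.lim = true  [S.off == false]
8. n5.env = 26  [26]
9. n6.lab = 8  [terminal]
10. n5.fin = -4  [B.env + a.lab - 38]
11. n5.lab = true  [B.env > 25]
12. n5.cnt = 11  [B.env - 15]
13. n1.wid = 24  [B.fin + 28]
14. n1.lim = 1  [B.cnt - 10]
15. n7.env = 28  [A.lim + 27]
16. n8.cnt = true  [terminal]
17. n9.env = 27  [B₀.env * 3 - 57]
18. n10.key = 10  [terminal]
19. n11.wid = 21  [terminal]
20. n12.key = -8  [terminal]
21. n9.fin = 12  [B.env - 15]
22. n9.lab = false  [false]
23. n9.cnt = -7  [B.env - 34]
24. n7.fin = 18  [B₁.fin + 6]
25. n7.lab = false  [B₁.fin > 12]
26. n7.cnt = 1  [B₁.fin + B₀.env - 39]
27. n0.lab = false  [A.lim > 1]
28. n0.cnt = "ym"  ["ym"]
29. n0.lim = false  [S.off == false]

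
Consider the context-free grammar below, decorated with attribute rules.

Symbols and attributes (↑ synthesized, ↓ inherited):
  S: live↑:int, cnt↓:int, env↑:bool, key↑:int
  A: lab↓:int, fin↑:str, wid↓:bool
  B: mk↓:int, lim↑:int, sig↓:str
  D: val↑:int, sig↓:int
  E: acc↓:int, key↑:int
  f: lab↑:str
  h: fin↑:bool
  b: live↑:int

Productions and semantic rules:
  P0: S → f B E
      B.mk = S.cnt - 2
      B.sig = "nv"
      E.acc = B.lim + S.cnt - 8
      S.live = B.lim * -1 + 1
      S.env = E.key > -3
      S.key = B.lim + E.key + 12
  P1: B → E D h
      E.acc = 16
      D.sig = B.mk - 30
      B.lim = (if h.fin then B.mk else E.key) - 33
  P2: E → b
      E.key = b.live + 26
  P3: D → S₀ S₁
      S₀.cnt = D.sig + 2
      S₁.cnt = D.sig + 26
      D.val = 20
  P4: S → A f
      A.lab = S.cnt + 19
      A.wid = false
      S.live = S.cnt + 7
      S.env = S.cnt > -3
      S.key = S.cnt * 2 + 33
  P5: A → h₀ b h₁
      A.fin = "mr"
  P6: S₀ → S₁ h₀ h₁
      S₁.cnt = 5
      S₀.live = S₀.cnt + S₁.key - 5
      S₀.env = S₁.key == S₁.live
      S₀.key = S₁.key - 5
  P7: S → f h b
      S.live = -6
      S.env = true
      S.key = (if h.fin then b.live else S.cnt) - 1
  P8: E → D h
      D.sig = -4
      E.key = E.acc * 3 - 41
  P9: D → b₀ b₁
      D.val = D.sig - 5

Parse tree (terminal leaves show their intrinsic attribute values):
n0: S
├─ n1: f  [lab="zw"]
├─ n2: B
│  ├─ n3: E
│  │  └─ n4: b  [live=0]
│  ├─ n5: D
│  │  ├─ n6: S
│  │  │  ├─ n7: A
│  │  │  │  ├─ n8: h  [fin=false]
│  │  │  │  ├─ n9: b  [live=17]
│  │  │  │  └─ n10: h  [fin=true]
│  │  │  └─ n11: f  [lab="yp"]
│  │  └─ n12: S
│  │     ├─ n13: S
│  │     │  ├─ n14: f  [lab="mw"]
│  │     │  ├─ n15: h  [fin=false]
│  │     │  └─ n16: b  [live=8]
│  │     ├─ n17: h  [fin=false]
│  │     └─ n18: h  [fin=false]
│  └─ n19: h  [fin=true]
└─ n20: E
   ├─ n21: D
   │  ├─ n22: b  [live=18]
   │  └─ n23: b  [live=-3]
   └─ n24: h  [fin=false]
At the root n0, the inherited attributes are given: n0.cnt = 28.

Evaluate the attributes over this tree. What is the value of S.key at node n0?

3

1. n0.cnt = 28  [given at root]
2. n1.lab = "zw"  [terminal]
3. n2.mk = 26  [S.cnt - 2]
4. n2.sig = "nv"  ["nv"]
5. n3.acc = 16  [16]
6. n4.live = 0  [terminal]
7. n3.key = 26  [b.live + 26]
8. n5.sig = -4  [B.mk - 30]
9. n6.cnt = -2  [D.sig + 2]
10. n7.lab = 17  [S.cnt + 19]
11. n7.wid = false  [false]
12. n8.fin = false  [terminal]
13. n9.live = 17  [terminal]
14. n10.fin = true  [terminal]
15. n7.fin = "mr"  ["mr"]
16. n11.lab = "yp"  [terminal]
17. n6.live = 5  [S.cnt + 7]
18. n6.env = true  [S.cnt > -3]
19. n6.key = 29  [S.cnt * 2 + 33]
20. n12.cnt = 22  [D.sig + 26]
21. n13.cnt = 5  [5]
22. n14.lab = "mw"  [terminal]
23. n15.fin = false  [terminal]
24. n16.live = 8  [terminal]
25. n13.live = -6  [-6]
26. n13.env = true  [true]
27. n13.key = 4  [(if h.fin then b.live else S.cnt) - 1]
28. n17.fin = false  [terminal]
29. n18.fin = false  [terminal]
30. n12.live = 21  [S₀.cnt + S₁.key - 5]
31. n12.env = false  [S₁.key == S₁.live]
32. n12.key = -1  [S₁.key - 5]
33. n5.val = 20  [20]
34. n19.fin = true  [terminal]
35. n2.lim = -7  [(if h.fin then B.mk else E.key) - 33]
36. n20.acc = 13  [B.lim + S.cnt - 8]
37. n21.sig = -4  [-4]
38. n22.live = 18  [terminal]
39. n23.live = -3  [terminal]
40. n21.val = -9  [D.sig - 5]
41. n24.fin = false  [terminal]
42. n20.key = -2  [E.acc * 3 - 41]
43. n0.live = 8  [B.lim * -1 + 1]
44. n0.env = true  [E.key > -3]
45. n0.key = 3  [B.lim + E.key + 12]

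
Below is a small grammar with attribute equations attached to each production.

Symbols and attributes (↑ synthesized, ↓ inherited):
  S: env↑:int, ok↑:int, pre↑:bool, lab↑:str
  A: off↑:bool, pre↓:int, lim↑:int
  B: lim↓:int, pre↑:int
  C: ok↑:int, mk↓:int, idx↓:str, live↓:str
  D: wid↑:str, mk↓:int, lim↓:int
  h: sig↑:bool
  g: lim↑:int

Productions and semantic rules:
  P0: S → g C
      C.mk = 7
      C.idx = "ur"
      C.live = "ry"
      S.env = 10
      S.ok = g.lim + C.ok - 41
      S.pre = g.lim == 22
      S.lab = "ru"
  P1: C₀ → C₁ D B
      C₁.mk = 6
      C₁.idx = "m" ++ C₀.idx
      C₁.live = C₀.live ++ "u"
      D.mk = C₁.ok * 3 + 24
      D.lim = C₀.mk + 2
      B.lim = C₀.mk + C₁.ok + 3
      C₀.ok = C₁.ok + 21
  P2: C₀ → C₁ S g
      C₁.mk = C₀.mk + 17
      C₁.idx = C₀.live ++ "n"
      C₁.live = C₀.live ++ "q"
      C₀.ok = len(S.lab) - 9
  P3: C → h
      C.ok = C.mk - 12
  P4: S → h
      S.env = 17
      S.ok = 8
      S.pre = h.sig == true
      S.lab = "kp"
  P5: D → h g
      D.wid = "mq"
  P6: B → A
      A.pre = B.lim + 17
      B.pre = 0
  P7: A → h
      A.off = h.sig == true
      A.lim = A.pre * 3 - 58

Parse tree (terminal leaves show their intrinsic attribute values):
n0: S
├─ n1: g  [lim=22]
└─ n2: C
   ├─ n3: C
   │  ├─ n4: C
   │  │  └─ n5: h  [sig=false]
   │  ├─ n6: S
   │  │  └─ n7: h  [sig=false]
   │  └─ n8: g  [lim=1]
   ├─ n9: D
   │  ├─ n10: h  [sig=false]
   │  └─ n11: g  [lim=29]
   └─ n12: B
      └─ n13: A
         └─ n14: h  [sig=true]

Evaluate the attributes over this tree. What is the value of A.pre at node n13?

20

1. n1.lim = 22  [terminal]
2. n2.mk = 7  [7]
3. n2.idx = "ur"  ["ur"]
4. n2.live = "ry"  ["ry"]
5. n3.mk = 6  [6]
6. n3.idx = "mur"  ["m" ++ C₀.idx]
7. n3.live = "ryu"  [C₀.live ++ "u"]
8. n4.mk = 23  [C₀.mk + 17]
9. n4.idx = "ryun"  [C₀.live ++ "n"]
10. n4.live = "ryuq"  [C₀.live ++ "q"]
11. n5.sig = false  [terminal]
12. n4.ok = 11  [C.mk - 12]
13. n7.sig = false  [terminal]
14. n6.env = 17  [17]
15. n6.ok = 8  [8]
16. n6.pre = false  [h.sig == true]
17. n6.lab = "kp"  ["kp"]
18. n8.lim = 1  [terminal]
19. n3.ok = -7  [len(S.lab) - 9]
20. n9.mk = 3  [C₁.ok * 3 + 24]
21. n9.lim = 9  [C₀.mk + 2]
22. n10.sig = false  [terminal]
23. n11.lim = 29  [terminal]
24. n9.wid = "mq"  ["mq"]
25. n12.lim = 3  [C₀.mk + C₁.ok + 3]
26. n13.pre = 20  [B.lim + 17]
27. n14.sig = true  [terminal]
28. n13.off = true  [h.sig == true]
29. n13.lim = 2  [A.pre * 3 - 58]
30. n12.pre = 0  [0]
31. n2.ok = 14  [C₁.ok + 21]
32. n0.env = 10  [10]
33. n0.ok = -5  [g.lim + C.ok - 41]
34. n0.pre = true  [g.lim == 22]
35. n0.lab = "ru"  ["ru"]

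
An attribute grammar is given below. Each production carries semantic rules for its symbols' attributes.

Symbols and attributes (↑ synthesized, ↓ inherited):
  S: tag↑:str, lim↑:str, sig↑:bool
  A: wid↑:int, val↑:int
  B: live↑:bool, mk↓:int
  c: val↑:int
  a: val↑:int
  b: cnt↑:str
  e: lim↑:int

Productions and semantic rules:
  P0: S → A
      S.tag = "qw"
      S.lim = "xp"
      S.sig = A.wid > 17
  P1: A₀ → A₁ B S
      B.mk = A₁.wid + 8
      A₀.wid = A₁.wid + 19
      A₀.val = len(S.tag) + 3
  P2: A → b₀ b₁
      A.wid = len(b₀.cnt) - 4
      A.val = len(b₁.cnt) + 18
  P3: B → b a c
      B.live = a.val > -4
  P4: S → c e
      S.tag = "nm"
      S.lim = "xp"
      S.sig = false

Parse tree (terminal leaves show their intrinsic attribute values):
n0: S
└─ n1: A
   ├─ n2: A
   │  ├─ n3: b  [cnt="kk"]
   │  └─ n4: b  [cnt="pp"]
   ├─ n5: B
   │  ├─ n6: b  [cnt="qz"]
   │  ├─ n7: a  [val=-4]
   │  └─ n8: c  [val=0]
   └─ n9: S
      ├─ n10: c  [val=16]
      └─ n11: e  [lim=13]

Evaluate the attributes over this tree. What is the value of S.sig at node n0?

1. n3.cnt = "kk"  [terminal]
2. n4.cnt = "pp"  [terminal]
3. n2.wid = -2  [len(b₀.cnt) - 4]
4. n2.val = 20  [len(b₁.cnt) + 18]
5. n5.mk = 6  [A₁.wid + 8]
6. n6.cnt = "qz"  [terminal]
7. n7.val = -4  [terminal]
8. n8.val = 0  [terminal]
9. n5.live = false  [a.val > -4]
10. n10.val = 16  [terminal]
11. n11.lim = 13  [terminal]
12. n9.tag = "nm"  ["nm"]
13. n9.lim = "xp"  ["xp"]
14. n9.sig = false  [false]
15. n1.wid = 17  [A₁.wid + 19]
16. n1.val = 5  [len(S.tag) + 3]
17. n0.tag = "qw"  ["qw"]
18. n0.lim = "xp"  ["xp"]
19. n0.sig = false  [A.wid > 17]

false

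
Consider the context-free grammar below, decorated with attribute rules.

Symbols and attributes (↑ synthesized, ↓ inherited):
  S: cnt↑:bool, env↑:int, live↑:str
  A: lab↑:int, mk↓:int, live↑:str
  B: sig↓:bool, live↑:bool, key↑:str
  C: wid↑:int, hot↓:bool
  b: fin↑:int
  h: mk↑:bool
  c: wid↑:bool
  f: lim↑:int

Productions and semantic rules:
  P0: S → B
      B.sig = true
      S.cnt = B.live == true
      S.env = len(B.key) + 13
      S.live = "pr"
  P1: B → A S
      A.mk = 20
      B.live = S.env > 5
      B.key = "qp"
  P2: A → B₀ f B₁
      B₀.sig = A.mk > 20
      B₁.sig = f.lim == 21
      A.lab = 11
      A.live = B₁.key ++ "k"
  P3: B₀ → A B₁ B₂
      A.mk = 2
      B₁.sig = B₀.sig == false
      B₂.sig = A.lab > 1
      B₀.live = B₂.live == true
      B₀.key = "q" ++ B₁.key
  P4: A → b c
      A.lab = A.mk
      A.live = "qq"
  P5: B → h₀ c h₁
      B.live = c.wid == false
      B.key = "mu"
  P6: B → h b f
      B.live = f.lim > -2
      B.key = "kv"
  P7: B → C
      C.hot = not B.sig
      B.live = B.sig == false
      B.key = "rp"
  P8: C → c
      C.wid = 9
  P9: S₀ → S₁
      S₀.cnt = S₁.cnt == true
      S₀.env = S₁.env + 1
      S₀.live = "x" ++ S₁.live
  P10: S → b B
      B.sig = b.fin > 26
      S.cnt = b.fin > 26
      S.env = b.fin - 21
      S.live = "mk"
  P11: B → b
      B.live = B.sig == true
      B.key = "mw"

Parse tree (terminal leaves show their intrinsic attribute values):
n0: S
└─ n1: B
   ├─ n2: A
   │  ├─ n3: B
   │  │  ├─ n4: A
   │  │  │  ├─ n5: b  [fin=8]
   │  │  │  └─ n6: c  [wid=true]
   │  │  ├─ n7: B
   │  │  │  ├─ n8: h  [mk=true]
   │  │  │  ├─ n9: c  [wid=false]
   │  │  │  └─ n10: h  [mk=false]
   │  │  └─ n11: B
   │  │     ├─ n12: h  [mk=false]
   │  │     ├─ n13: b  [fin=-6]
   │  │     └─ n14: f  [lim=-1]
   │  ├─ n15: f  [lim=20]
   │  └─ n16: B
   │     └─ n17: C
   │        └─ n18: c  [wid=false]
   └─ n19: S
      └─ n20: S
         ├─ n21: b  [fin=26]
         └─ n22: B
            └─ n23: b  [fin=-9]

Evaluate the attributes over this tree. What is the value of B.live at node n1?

1. n1.sig = true  [true]
2. n2.mk = 20  [20]
3. n3.sig = false  [A.mk > 20]
4. n4.mk = 2  [2]
5. n5.fin = 8  [terminal]
6. n6.wid = true  [terminal]
7. n4.lab = 2  [A.mk]
8. n4.live = "qq"  ["qq"]
9. n7.sig = true  [B₀.sig == false]
10. n8.mk = true  [terminal]
11. n9.wid = false  [terminal]
12. n10.mk = false  [terminal]
13. n7.live = true  [c.wid == false]
14. n7.key = "mu"  ["mu"]
15. n11.sig = true  [A.lab > 1]
16. n12.mk = false  [terminal]
17. n13.fin = -6  [terminal]
18. n14.lim = -1  [terminal]
19. n11.live = true  [f.lim > -2]
20. n11.key = "kv"  ["kv"]
21. n3.live = true  [B₂.live == true]
22. n3.key = "qmu"  ["q" ++ B₁.key]
23. n15.lim = 20  [terminal]
24. n16.sig = false  [f.lim == 21]
25. n17.hot = true  [not B.sig]
26. n18.wid = false  [terminal]
27. n17.wid = 9  [9]
28. n16.live = true  [B.sig == false]
29. n16.key = "rp"  ["rp"]
30. n2.lab = 11  [11]
31. n2.live = "rpk"  [B₁.key ++ "k"]
32. n21.fin = 26  [terminal]
33. n22.sig = false  [b.fin > 26]
34. n23.fin = -9  [terminal]
35. n22.live = false  [B.sig == true]
36. n22.key = "mw"  ["mw"]
37. n20.cnt = false  [b.fin > 26]
38. n20.env = 5  [b.fin - 21]
39. n20.live = "mk"  ["mk"]
40. n19.cnt = false  [S₁.cnt == true]
41. n19.env = 6  [S₁.env + 1]
42. n19.live = "xmk"  ["x" ++ S₁.live]
43. n1.live = true  [S.env > 5]
44. n1.key = "qp"  ["qp"]
45. n0.cnt = true  [B.live == true]
46. n0.env = 15  [len(B.key) + 13]
47. n0.live = "pr"  ["pr"]

true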